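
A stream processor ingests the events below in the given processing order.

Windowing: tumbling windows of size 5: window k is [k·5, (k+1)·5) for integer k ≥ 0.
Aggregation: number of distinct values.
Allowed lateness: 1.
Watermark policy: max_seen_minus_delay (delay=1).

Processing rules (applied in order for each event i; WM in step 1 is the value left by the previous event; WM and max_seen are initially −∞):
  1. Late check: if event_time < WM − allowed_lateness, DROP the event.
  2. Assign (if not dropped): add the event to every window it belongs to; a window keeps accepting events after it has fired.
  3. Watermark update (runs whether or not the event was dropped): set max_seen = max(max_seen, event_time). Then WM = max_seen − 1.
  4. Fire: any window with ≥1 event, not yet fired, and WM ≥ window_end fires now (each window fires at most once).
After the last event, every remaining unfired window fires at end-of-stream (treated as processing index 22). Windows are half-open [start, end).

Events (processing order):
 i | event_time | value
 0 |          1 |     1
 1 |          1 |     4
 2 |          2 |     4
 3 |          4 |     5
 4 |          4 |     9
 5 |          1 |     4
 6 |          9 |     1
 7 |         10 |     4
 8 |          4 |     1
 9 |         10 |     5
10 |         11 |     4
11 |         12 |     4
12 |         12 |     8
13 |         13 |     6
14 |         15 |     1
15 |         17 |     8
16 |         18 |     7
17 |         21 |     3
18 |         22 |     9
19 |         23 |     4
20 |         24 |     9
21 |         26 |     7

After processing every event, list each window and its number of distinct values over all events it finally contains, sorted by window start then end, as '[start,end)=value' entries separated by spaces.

i=0 t=1 v=1: → [0,5); WM=0
i=1 t=1 v=4: → [0,5); WM=0
i=2 t=2 v=4: → [0,5); WM=1
i=3 t=4 v=5: → [0,5); WM=3
i=4 t=4 v=9: → [0,5); WM=3
i=5 t=1 v=4: DROP (t<3-1); WM=3
i=6 t=9 v=1: → [5,10); WM=8; [0,5) fires=4
i=7 t=10 v=4: → [10,15); WM=9
i=8 t=4 v=1: DROP (t<9-1); WM=9
i=9 t=10 v=5: → [10,15); WM=9
i=10 t=11 v=4: → [10,15); WM=10; [5,10) fires=1
i=11 t=12 v=4: → [10,15); WM=11
i=12 t=12 v=8: → [10,15); WM=11
i=13 t=13 v=6: → [10,15); WM=12
i=14 t=15 v=1: → [15,20); WM=14
i=15 t=17 v=8: → [15,20); WM=16; [10,15) fires=4
i=16 t=18 v=7: → [15,20); WM=17
i=17 t=21 v=3: → [20,25); WM=20; [15,20) fires=3
i=18 t=22 v=9: → [20,25); WM=21
i=19 t=23 v=4: → [20,25); WM=22
i=20 t=24 v=9: → [20,25); WM=23
i=21 t=26 v=7: → [25,30); WM=25; [20,25) fires=3

[0,5)=4 [5,10)=1 [10,15)=4 [15,20)=3 [20,25)=3 [25,30)=1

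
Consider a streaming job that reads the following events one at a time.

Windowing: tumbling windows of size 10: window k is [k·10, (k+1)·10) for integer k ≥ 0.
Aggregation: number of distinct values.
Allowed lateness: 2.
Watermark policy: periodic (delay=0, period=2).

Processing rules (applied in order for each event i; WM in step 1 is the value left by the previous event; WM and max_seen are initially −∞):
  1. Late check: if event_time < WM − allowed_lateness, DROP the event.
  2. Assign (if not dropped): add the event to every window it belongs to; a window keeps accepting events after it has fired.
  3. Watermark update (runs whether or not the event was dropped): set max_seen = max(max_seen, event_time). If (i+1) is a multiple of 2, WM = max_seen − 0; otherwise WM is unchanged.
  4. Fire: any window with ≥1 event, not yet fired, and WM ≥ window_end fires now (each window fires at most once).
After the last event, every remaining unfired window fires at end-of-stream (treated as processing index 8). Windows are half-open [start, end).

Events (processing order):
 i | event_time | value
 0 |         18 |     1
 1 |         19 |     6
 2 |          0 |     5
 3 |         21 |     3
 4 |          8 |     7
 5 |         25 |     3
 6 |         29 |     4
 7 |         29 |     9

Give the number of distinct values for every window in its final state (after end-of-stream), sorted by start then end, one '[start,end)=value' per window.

i=0 t=18 v=1: → [10,20); WM=−∞
i=1 t=19 v=6: → [10,20); WM=19
i=2 t=0 v=5: DROP (t<19-2); WM=19
i=3 t=21 v=3: → [20,30); WM=21; [10,20) fires=2
i=4 t=8 v=7: DROP (t<21-2); WM=21
i=5 t=25 v=3: → [20,30); WM=25
i=6 t=29 v=4: → [20,30); WM=25
i=7 t=29 v=9: → [20,30); WM=29

[10,20)=2 [20,30)=3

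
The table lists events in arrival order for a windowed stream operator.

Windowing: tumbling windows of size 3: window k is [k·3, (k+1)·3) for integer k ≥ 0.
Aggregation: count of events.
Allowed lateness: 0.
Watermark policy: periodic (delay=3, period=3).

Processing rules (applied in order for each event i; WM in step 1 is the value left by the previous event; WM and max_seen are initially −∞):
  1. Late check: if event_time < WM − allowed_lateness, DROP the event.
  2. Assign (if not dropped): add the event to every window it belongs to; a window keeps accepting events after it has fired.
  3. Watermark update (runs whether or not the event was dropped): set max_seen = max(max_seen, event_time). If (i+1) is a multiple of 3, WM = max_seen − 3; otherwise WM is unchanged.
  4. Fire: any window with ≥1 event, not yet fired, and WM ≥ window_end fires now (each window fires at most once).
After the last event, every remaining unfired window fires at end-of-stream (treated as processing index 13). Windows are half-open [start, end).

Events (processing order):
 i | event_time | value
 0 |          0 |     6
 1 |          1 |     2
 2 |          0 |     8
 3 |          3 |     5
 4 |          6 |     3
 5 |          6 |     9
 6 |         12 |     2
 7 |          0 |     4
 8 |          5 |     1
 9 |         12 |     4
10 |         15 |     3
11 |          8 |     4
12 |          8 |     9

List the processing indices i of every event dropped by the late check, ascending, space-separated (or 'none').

7 11 12

i=0 t=0 v=6: → [0,3); WM=−∞
i=1 t=1 v=2: → [0,3); WM=−∞
i=2 t=0 v=8: → [0,3); WM=-2
i=3 t=3 v=5: → [3,6); WM=-2
i=4 t=6 v=3: → [6,9); WM=-2
i=5 t=6 v=9: → [6,9); WM=3; [0,3) fires=3
i=6 t=12 v=2: → [12,15); WM=3
i=7 t=0 v=4: DROP (t<3-0); WM=3
i=8 t=5 v=1: → [3,6); WM=9; [3,6) fires=2 [6,9) fires=2
i=9 t=12 v=4: → [12,15); WM=9
i=10 t=15 v=3: → [15,18); WM=9
i=11 t=8 v=4: DROP (t<9-0); WM=12
i=12 t=8 v=9: DROP (t<12-0); WM=12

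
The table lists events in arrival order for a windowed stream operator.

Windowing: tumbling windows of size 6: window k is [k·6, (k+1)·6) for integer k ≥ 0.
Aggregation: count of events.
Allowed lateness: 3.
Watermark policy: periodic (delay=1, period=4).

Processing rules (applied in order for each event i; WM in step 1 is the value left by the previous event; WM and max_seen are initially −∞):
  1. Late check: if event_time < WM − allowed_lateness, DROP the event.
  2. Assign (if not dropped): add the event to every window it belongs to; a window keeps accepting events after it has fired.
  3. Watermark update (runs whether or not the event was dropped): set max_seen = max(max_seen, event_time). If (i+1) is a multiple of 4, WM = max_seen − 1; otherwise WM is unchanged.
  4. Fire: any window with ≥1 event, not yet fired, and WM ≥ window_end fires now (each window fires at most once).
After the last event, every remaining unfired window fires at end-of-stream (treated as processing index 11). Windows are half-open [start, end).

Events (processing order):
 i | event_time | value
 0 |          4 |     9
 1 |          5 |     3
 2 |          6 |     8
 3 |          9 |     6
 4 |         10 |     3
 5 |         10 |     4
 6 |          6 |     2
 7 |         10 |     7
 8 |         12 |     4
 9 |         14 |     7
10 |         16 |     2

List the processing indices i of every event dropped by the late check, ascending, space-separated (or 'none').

none

i=0 t=4 v=9: → [0,6); WM=−∞
i=1 t=5 v=3: → [0,6); WM=−∞
i=2 t=6 v=8: → [6,12); WM=−∞
i=3 t=9 v=6: → [6,12); WM=8; [0,6) fires=2
i=4 t=10 v=3: → [6,12); WM=8
i=5 t=10 v=4: → [6,12); WM=8
i=6 t=6 v=2: → [6,12); WM=8
i=7 t=10 v=7: → [6,12); WM=9
i=8 t=12 v=4: → [12,18); WM=9
i=9 t=14 v=7: → [12,18); WM=9
i=10 t=16 v=2: → [12,18); WM=9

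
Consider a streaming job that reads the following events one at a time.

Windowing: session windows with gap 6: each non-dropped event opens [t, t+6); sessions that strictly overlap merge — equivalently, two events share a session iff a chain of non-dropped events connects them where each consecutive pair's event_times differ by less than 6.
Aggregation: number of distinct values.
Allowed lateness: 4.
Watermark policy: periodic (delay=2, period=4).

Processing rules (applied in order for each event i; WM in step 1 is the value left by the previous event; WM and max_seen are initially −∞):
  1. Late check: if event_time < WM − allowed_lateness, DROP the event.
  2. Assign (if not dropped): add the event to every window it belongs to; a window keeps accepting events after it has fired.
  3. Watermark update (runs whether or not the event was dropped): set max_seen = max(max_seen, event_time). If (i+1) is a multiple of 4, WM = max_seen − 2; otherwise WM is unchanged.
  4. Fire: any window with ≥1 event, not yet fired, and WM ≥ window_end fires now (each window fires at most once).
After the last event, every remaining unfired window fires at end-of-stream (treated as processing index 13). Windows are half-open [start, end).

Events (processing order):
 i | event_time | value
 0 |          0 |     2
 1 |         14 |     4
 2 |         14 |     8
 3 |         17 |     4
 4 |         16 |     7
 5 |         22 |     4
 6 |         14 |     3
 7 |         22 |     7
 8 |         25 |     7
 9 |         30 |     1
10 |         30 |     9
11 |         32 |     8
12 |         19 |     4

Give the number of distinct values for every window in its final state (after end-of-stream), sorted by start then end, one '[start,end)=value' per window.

i=0 t=0 v=2: → [0,6); WM=−∞
i=1 t=14 v=4: → [14,20); WM=−∞
i=2 t=14 v=8: → [14,20); WM=−∞
i=3 t=17 v=4: → [14,23); WM=15
i=4 t=16 v=7: → [14,23); WM=15
i=5 t=22 v=4: → [14,28); WM=15
i=6 t=14 v=3: → [14,28); WM=15
i=7 t=22 v=7: → [14,28); WM=20
i=8 t=25 v=7: → [14,31); WM=20
i=9 t=30 v=1: → [14,36); WM=20
i=10 t=30 v=9: → [14,36); WM=20
i=11 t=32 v=8: → [14,38); WM=30
i=12 t=19 v=4: DROP (t<30-4); WM=30

[0,6)=1 [14,38)=6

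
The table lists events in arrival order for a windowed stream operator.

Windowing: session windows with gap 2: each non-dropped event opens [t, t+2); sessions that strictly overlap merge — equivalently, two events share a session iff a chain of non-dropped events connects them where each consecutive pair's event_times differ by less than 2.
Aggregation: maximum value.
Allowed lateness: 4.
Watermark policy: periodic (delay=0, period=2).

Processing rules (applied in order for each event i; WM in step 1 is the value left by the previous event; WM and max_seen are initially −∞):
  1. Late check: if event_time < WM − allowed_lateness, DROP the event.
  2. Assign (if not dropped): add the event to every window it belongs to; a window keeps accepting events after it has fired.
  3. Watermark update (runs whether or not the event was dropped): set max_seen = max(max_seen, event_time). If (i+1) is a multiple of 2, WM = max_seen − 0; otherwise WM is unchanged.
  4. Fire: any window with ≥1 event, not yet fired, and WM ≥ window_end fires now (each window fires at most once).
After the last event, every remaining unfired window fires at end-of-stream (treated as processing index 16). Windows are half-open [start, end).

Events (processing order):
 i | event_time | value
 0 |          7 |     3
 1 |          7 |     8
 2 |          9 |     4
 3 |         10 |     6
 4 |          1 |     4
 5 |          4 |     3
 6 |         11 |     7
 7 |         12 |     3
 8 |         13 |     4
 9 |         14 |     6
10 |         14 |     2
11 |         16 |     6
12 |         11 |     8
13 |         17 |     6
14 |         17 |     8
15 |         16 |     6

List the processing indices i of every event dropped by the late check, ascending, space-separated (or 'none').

i=0 t=7 v=3: → [7,9); WM=−∞
i=1 t=7 v=8: → [7,9); WM=7
i=2 t=9 v=4: → [9,11); WM=7
i=3 t=10 v=6: → [9,12); WM=10
i=4 t=1 v=4: DROP (t<10-4); WM=10
i=5 t=4 v=3: DROP (t<10-4); WM=10
i=6 t=11 v=7: → [9,13); WM=10
i=7 t=12 v=3: → [9,14); WM=12
i=8 t=13 v=4: → [9,15); WM=12
i=9 t=14 v=6: → [9,16); WM=14
i=10 t=14 v=2: → [9,16); WM=14
i=11 t=16 v=6: → [16,18); WM=16
i=12 t=11 v=8: DROP (t<16-4); WM=16
i=13 t=17 v=6: → [16,19); WM=17
i=14 t=17 v=8: → [16,19); WM=17
i=15 t=16 v=6: → [16,19); WM=17

4 5 12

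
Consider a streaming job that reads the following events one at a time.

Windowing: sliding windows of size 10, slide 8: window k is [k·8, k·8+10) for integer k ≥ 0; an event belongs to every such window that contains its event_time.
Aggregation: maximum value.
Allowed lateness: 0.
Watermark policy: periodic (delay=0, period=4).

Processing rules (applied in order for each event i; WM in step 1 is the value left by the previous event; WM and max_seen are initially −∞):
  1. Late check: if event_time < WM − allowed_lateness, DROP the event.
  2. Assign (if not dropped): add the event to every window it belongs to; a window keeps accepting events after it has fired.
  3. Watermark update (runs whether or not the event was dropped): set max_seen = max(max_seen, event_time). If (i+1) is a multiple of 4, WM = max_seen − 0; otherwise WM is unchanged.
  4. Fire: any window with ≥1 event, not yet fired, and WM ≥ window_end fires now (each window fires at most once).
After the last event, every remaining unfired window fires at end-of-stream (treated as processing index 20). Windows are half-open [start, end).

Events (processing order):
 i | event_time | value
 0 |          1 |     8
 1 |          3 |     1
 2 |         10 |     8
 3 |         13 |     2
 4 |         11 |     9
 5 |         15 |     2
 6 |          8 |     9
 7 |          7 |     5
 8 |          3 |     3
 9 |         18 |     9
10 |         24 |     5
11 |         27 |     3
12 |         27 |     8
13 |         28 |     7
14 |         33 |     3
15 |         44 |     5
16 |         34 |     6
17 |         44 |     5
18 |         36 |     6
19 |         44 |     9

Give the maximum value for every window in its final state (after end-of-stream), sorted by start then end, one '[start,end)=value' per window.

i=0 t=1 v=8: → [0,10); WM=−∞
i=1 t=3 v=1: → [0,10); WM=−∞
i=2 t=10 v=8: → [8,18); WM=−∞
i=3 t=13 v=2: → [8,18); WM=13; [0,10) fires=8
i=4 t=11 v=9: DROP (t<13-0); WM=13
i=5 t=15 v=2: → [8,18); WM=13
i=6 t=8 v=9: DROP (t<13-0); WM=13
i=7 t=7 v=5: DROP (t<13-0); WM=15
i=8 t=3 v=3: DROP (t<15-0); WM=15
i=9 t=18 v=9: → [16,26); WM=15
i=10 t=24 v=5: → [24,34),[16,26); WM=15
i=11 t=27 v=3: → [24,34); WM=27; [8,18) fires=8 [16,26) fires=9
i=12 t=27 v=8: → [24,34); WM=27
i=13 t=28 v=7: → [24,34); WM=27
i=14 t=33 v=3: → [32,42),[24,34); WM=27
i=15 t=44 v=5: → [40,50); WM=44; [24,34) fires=8 [32,42) fires=3
i=16 t=34 v=6: DROP (t<44-0); WM=44
i=17 t=44 v=5: → [40,50); WM=44
i=18 t=36 v=6: DROP (t<44-0); WM=44
i=19 t=44 v=9: → [40,50); WM=44

[0,10)=8 [8,18)=8 [16,26)=9 [24,34)=8 [32,42)=3 [40,50)=9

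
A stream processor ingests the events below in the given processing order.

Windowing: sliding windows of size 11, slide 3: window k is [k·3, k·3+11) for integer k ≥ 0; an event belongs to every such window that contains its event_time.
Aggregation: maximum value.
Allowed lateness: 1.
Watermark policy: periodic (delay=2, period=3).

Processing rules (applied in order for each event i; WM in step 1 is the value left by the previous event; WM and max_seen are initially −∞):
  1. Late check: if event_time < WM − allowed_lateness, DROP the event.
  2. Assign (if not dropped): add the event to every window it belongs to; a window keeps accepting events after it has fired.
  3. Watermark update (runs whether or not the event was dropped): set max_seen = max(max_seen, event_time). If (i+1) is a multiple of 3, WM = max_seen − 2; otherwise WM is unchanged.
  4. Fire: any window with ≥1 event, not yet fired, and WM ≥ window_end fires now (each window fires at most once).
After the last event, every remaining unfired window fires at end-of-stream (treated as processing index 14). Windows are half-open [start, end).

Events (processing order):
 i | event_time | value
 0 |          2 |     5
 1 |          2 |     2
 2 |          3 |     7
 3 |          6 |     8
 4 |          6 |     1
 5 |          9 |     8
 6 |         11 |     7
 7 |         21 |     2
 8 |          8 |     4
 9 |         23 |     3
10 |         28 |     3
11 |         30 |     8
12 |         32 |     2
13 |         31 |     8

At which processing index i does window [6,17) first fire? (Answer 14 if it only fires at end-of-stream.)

8

i=0 t=2 v=5: → [0,11); WM=−∞
i=1 t=2 v=2: → [0,11); WM=−∞
i=2 t=3 v=7: → [3,14),[0,11); WM=1
i=3 t=6 v=8: → [6,17),[3,14),[0,11); WM=1
i=4 t=6 v=1: → [6,17),[3,14),[0,11); WM=1
i=5 t=9 v=8: → [9,20),[6,17),[3,14),[0,11); WM=7
i=6 t=11 v=7: → [9,20),[6,17),[3,14); WM=7
i=7 t=21 v=2: → [21,32),[18,29),[15,26),[12,23); WM=7
i=8 t=8 v=4: → [6,17),[3,14),[0,11); WM=19; [0,11) fires=8 [3,14) fires=8 [6,17) fires=8
i=9 t=23 v=3: → [21,32),[18,29),[15,26); WM=19
i=10 t=28 v=3: → [27,38),[24,35),[21,32),[18,29); WM=19
i=11 t=30 v=8: → [30,41),[27,38),[24,35),[21,32); WM=28; [9,20) fires=8 [12,23) fires=2 [15,26) fires=3
i=12 t=32 v=2: → [30,41),[27,38),[24,35); WM=28
i=13 t=31 v=8: → [30,41),[27,38),[24,35),[21,32); WM=28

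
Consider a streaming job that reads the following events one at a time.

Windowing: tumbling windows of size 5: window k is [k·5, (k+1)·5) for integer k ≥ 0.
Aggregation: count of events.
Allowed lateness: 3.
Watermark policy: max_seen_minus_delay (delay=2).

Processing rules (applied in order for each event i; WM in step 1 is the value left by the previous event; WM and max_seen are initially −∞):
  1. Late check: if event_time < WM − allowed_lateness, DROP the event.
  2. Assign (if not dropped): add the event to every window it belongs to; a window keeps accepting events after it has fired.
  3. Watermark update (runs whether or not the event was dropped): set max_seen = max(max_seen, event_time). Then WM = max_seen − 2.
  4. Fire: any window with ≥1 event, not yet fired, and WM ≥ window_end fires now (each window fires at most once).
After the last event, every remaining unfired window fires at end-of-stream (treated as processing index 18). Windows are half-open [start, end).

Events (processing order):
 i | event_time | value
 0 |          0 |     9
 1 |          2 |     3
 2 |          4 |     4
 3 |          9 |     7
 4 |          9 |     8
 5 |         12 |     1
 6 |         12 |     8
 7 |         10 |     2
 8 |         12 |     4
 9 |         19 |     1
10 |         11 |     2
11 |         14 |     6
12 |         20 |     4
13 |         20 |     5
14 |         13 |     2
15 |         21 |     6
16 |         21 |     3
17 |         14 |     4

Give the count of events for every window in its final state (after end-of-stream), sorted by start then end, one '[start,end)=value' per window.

[0,5)=3 [5,10)=2 [10,15)=5 [15,20)=1 [20,25)=4

i=0 t=0 v=9: → [0,5); WM=-2
i=1 t=2 v=3: → [0,5); WM=0
i=2 t=4 v=4: → [0,5); WM=2
i=3 t=9 v=7: → [5,10); WM=7; [0,5) fires=3
i=4 t=9 v=8: → [5,10); WM=7
i=5 t=12 v=1: → [10,15); WM=10; [5,10) fires=2
i=6 t=12 v=8: → [10,15); WM=10
i=7 t=10 v=2: → [10,15); WM=10
i=8 t=12 v=4: → [10,15); WM=10
i=9 t=19 v=1: → [15,20); WM=17; [10,15) fires=4
i=10 t=11 v=2: DROP (t<17-3); WM=17
i=11 t=14 v=6: → [10,15); WM=17
i=12 t=20 v=4: → [20,25); WM=18
i=13 t=20 v=5: → [20,25); WM=18
i=14 t=13 v=2: DROP (t<18-3); WM=18
i=15 t=21 v=6: → [20,25); WM=19
i=16 t=21 v=3: → [20,25); WM=19
i=17 t=14 v=4: DROP (t<19-3); WM=19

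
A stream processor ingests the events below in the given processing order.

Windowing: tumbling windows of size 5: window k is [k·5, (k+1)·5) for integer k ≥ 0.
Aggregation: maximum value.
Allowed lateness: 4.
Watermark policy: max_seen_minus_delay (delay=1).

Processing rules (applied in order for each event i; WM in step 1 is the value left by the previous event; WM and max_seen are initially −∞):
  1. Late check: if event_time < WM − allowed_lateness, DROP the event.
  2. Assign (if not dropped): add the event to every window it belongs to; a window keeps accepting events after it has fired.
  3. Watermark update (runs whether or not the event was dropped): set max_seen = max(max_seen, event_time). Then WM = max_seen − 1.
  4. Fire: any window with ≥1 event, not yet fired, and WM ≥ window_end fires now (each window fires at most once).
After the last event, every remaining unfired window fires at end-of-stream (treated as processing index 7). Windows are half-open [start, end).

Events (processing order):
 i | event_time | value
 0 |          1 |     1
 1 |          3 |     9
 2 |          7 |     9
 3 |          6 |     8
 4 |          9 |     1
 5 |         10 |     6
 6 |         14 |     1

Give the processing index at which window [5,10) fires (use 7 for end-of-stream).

6

i=0 t=1 v=1: → [0,5); WM=0
i=1 t=3 v=9: → [0,5); WM=2
i=2 t=7 v=9: → [5,10); WM=6; [0,5) fires=9
i=3 t=6 v=8: → [5,10); WM=6
i=4 t=9 v=1: → [5,10); WM=8
i=5 t=10 v=6: → [10,15); WM=9
i=6 t=14 v=1: → [10,15); WM=13; [5,10) fires=9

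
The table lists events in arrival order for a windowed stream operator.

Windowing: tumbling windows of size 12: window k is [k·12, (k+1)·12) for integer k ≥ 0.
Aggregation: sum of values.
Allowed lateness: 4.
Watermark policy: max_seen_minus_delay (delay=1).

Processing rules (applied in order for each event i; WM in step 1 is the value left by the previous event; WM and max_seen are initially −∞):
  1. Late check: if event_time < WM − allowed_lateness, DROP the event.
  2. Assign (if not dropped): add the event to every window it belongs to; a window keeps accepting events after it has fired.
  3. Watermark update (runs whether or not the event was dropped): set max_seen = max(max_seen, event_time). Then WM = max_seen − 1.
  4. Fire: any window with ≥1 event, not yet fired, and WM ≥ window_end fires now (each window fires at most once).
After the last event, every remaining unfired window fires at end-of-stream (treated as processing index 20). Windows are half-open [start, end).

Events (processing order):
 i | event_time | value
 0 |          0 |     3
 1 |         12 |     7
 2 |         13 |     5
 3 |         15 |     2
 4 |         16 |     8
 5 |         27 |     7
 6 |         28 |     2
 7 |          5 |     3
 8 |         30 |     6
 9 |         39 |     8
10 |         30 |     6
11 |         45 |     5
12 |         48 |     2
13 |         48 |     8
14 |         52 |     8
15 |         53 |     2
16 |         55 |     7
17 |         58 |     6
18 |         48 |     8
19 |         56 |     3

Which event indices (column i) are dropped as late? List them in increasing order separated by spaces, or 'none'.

7 10 18

i=0 t=0 v=3: → [0,12); WM=-1
i=1 t=12 v=7: → [12,24); WM=11
i=2 t=13 v=5: → [12,24); WM=12; [0,12) fires=3
i=3 t=15 v=2: → [12,24); WM=14
i=4 t=16 v=8: → [12,24); WM=15
i=5 t=27 v=7: → [24,36); WM=26; [12,24) fires=22
i=6 t=28 v=2: → [24,36); WM=27
i=7 t=5 v=3: DROP (t<27-4); WM=27
i=8 t=30 v=6: → [24,36); WM=29
i=9 t=39 v=8: → [36,48); WM=38; [24,36) fires=15
i=10 t=30 v=6: DROP (t<38-4); WM=38
i=11 t=45 v=5: → [36,48); WM=44
i=12 t=48 v=2: → [48,60); WM=47
i=13 t=48 v=8: → [48,60); WM=47
i=14 t=52 v=8: → [48,60); WM=51; [36,48) fires=13
i=15 t=53 v=2: → [48,60); WM=52
i=16 t=55 v=7: → [48,60); WM=54
i=17 t=58 v=6: → [48,60); WM=57
i=18 t=48 v=8: DROP (t<57-4); WM=57
i=19 t=56 v=3: → [48,60); WM=57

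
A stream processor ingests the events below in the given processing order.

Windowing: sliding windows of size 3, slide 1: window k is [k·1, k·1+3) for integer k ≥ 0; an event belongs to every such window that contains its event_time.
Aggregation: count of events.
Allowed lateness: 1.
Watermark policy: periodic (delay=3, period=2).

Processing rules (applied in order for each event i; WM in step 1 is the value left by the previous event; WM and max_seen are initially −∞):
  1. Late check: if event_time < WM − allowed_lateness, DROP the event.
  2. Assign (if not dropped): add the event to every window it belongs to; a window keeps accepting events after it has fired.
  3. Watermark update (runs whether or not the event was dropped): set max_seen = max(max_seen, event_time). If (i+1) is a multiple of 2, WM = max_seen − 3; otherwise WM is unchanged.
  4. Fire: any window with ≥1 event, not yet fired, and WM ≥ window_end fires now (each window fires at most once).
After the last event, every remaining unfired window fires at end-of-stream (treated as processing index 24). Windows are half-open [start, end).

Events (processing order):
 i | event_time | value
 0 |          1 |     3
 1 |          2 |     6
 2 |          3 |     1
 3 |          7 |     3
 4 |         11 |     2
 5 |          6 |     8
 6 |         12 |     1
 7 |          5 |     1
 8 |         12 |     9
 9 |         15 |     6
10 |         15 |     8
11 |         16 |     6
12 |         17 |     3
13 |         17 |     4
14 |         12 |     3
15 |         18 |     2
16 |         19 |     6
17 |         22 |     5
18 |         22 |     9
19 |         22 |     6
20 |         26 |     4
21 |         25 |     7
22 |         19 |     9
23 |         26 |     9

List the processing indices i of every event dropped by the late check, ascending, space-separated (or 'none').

i=0 t=1 v=3: → [1,4),[0,3); WM=−∞
i=1 t=2 v=6: → [2,5),[1,4),[0,3); WM=-1
i=2 t=3 v=1: → [3,6),[2,5),[1,4); WM=-1
i=3 t=7 v=3: → [7,10),[6,9),[5,8); WM=4; [0,3) fires=2 [1,4) fires=3
i=4 t=11 v=2: → [11,14),[10,13),[9,12); WM=4
i=5 t=6 v=8: → [6,9),[5,8),[4,7); WM=8; [2,5) fires=2 [3,6) fires=1 [4,7) fires=1 [5,8) fires=2
i=6 t=12 v=1: → [12,15),[11,14),[10,13); WM=8
i=7 t=5 v=1: DROP (t<8-1); WM=9; [6,9) fires=2
i=8 t=12 v=9: → [12,15),[11,14),[10,13); WM=9
i=9 t=15 v=6: → [15,18),[14,17),[13,16); WM=12; [7,10) fires=1 [9,12) fires=1
i=10 t=15 v=8: → [15,18),[14,17),[13,16); WM=12
i=11 t=16 v=6: → [16,19),[15,18),[14,17); WM=13; [10,13) fires=3
i=12 t=17 v=3: → [17,20),[16,19),[15,18); WM=13
i=13 t=17 v=4: → [17,20),[16,19),[15,18); WM=14; [11,14) fires=3
i=14 t=12 v=3: DROP (t<14-1); WM=14
i=15 t=18 v=2: → [18,21),[17,20),[16,19); WM=15; [12,15) fires=2
i=16 t=19 v=6: → [19,22),[18,21),[17,20); WM=15
i=17 t=22 v=5: → [22,25),[21,24),[20,23); WM=19; [13,16) fires=2 [14,17) fires=3 [15,18) fires=5 [16,19) fires=4
i=18 t=22 v=9: → [22,25),[21,24),[20,23); WM=19
i=19 t=22 v=6: → [22,25),[21,24),[20,23); WM=19
i=20 t=26 v=4: → [26,29),[25,28),[24,27); WM=19
i=21 t=25 v=7: → [25,28),[24,27),[23,26); WM=23; [17,20) fires=4 [18,21) fires=2 [19,22) fires=1 [20,23) fires=3
i=22 t=19 v=9: DROP (t<23-1); WM=23
i=23 t=26 v=9: → [26,29),[25,28),[24,27); WM=23

7 14 22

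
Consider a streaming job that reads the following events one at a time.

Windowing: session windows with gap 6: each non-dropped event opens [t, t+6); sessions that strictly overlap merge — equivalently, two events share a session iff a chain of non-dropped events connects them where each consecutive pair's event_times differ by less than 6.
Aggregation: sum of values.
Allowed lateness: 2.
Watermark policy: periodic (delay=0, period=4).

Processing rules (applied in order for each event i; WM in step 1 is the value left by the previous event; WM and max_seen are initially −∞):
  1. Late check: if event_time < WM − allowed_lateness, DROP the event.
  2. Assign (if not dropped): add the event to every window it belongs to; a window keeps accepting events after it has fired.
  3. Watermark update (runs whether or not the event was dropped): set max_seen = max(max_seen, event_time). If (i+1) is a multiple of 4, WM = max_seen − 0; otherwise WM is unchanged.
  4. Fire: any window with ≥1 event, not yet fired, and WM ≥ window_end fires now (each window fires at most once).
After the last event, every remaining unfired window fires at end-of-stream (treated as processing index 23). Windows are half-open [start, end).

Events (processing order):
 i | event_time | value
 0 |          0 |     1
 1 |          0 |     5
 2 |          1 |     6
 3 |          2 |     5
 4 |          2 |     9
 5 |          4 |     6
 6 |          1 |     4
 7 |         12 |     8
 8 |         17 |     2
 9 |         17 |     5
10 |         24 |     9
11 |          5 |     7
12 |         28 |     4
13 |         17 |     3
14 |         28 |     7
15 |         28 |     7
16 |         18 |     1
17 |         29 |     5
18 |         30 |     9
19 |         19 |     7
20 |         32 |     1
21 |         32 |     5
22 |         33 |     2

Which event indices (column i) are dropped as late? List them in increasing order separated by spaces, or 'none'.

i=0 t=0 v=1: → [0,6); WM=−∞
i=1 t=0 v=5: → [0,6); WM=−∞
i=2 t=1 v=6: → [0,7); WM=−∞
i=3 t=2 v=5: → [0,8); WM=2
i=4 t=2 v=9: → [0,8); WM=2
i=5 t=4 v=6: → [0,10); WM=2
i=6 t=1 v=4: → [0,10); WM=2
i=7 t=12 v=8: → [12,18); WM=12
i=8 t=17 v=2: → [12,23); WM=12
i=9 t=17 v=5: → [12,23); WM=12
i=10 t=24 v=9: → [24,30); WM=12
i=11 t=5 v=7: DROP (t<12-2); WM=24
i=12 t=28 v=4: → [24,34); WM=24
i=13 t=17 v=3: DROP (t<24-2); WM=24
i=14 t=28 v=7: → [24,34); WM=24
i=15 t=28 v=7: → [24,34); WM=28
i=16 t=18 v=1: DROP (t<28-2); WM=28
i=17 t=29 v=5: → [24,35); WM=28
i=18 t=30 v=9: → [24,36); WM=28
i=19 t=19 v=7: DROP (t<28-2); WM=30
i=20 t=32 v=1: → [24,38); WM=30
i=21 t=32 v=5: → [24,38); WM=30
i=22 t=33 v=2: → [24,39); WM=30

11 13 16 19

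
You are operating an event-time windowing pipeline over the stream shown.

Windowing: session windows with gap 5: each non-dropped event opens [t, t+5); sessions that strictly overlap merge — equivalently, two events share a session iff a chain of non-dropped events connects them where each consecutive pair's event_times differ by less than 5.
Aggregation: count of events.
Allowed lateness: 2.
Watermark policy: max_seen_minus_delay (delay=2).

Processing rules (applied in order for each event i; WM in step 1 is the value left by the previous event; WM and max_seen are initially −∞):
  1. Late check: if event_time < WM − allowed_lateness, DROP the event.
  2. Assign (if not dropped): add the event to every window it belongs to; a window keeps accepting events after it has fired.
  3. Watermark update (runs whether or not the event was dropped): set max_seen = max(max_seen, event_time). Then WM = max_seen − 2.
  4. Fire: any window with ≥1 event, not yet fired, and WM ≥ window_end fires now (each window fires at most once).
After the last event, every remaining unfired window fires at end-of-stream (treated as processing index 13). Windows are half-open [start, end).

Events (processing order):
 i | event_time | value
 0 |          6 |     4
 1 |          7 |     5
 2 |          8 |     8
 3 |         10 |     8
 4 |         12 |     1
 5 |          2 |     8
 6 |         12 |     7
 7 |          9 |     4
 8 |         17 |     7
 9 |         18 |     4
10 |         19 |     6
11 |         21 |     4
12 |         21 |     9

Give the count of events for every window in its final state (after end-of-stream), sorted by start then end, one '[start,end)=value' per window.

[6,17)=7 [17,26)=5

i=0 t=6 v=4: → [6,11); WM=4
i=1 t=7 v=5: → [6,12); WM=5
i=2 t=8 v=8: → [6,13); WM=6
i=3 t=10 v=8: → [6,15); WM=8
i=4 t=12 v=1: → [6,17); WM=10
i=5 t=2 v=8: DROP (t<10-2); WM=10
i=6 t=12 v=7: → [6,17); WM=10
i=7 t=9 v=4: → [6,17); WM=10
i=8 t=17 v=7: → [17,22); WM=15
i=9 t=18 v=4: → [17,23); WM=16
i=10 t=19 v=6: → [17,24); WM=17
i=11 t=21 v=4: → [17,26); WM=19
i=12 t=21 v=9: → [17,26); WM=19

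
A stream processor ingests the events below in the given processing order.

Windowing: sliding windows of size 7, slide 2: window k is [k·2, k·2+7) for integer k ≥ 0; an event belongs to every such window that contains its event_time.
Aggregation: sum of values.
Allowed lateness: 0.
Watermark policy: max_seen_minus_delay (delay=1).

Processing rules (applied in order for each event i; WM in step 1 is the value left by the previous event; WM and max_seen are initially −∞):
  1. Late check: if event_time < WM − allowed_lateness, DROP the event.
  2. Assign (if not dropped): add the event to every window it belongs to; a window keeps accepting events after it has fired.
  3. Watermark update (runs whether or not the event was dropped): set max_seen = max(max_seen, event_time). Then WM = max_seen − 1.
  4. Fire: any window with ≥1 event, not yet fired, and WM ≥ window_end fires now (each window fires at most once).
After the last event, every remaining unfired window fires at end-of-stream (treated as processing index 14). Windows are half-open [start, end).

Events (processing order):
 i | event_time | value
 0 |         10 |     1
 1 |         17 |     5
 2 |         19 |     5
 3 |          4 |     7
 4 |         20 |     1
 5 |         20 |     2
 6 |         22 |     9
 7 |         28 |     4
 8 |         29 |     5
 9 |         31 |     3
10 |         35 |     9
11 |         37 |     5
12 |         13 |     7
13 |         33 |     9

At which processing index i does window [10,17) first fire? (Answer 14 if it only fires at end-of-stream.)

i=0 t=10 v=1: → [10,17),[8,15),[6,13),[4,11); WM=9
i=1 t=17 v=5: → [16,23),[14,21),[12,19); WM=16; [4,11) fires=1 [6,13) fires=1 [8,15) fires=1
i=2 t=19 v=5: → [18,25),[16,23),[14,21); WM=18; [10,17) fires=1
i=3 t=4 v=7: DROP (t<18-0); WM=18
i=4 t=20 v=1: → [20,27),[18,25),[16,23),[14,21); WM=19; [12,19) fires=5
i=5 t=20 v=2: → [20,27),[18,25),[16,23),[14,21); WM=19
i=6 t=22 v=9: → [22,29),[20,27),[18,25),[16,23); WM=21; [14,21) fires=13
i=7 t=28 v=4: → [28,35),[26,33),[24,31),[22,29); WM=27; [16,23) fires=22 [18,25) fires=17 [20,27) fires=12
i=8 t=29 v=5: → [28,35),[26,33),[24,31); WM=28
i=9 t=31 v=3: → [30,37),[28,35),[26,33); WM=30; [22,29) fires=13
i=10 t=35 v=9: → [34,41),[32,39),[30,37); WM=34; [24,31) fires=9 [26,33) fires=12
i=11 t=37 v=5: → [36,43),[34,41),[32,39); WM=36; [28,35) fires=12
i=12 t=13 v=7: DROP (t<36-0); WM=36
i=13 t=33 v=9: DROP (t<36-0); WM=36

2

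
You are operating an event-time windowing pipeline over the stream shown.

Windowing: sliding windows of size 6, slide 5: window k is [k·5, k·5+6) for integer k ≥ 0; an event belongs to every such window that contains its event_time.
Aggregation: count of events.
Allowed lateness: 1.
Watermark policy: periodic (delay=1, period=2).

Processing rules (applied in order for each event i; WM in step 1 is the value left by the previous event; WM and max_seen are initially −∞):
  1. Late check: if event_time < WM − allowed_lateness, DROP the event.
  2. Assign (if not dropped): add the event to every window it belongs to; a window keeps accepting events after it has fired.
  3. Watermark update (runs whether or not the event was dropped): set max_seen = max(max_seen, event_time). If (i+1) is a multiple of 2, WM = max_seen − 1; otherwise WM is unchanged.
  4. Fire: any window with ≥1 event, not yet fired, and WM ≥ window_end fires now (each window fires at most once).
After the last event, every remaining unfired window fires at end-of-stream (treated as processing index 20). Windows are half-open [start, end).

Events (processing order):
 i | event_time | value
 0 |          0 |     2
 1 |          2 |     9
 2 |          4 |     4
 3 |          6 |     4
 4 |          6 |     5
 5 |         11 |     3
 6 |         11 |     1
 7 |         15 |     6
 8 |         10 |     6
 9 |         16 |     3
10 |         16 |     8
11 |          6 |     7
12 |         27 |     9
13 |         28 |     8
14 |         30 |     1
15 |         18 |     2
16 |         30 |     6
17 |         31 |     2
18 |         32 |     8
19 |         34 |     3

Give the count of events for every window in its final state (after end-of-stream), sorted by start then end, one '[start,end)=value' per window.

[0,6)=3 [5,11)=2 [10,16)=3 [15,21)=3 [25,31)=4 [30,36)=5

i=0 t=0 v=2: → [0,6); WM=−∞
i=1 t=2 v=9: → [0,6); WM=1
i=2 t=4 v=4: → [0,6); WM=1
i=3 t=6 v=4: → [5,11); WM=5
i=4 t=6 v=5: → [5,11); WM=5
i=5 t=11 v=3: → [10,16); WM=10; [0,6) fires=3
i=6 t=11 v=1: → [10,16); WM=10
i=7 t=15 v=6: → [15,21),[10,16); WM=14; [5,11) fires=2
i=8 t=10 v=6: DROP (t<14-1); WM=14
i=9 t=16 v=3: → [15,21); WM=15
i=10 t=16 v=8: → [15,21); WM=15
i=11 t=6 v=7: DROP (t<15-1); WM=15
i=12 t=27 v=9: → [25,31); WM=15
i=13 t=28 v=8: → [25,31); WM=27; [10,16) fires=3 [15,21) fires=3
i=14 t=30 v=1: → [30,36),[25,31); WM=27
i=15 t=18 v=2: DROP (t<27-1); WM=29
i=16 t=30 v=6: → [30,36),[25,31); WM=29
i=17 t=31 v=2: → [30,36); WM=30
i=18 t=32 v=8: → [30,36); WM=30
i=19 t=34 v=3: → [30,36); WM=33; [25,31) fires=4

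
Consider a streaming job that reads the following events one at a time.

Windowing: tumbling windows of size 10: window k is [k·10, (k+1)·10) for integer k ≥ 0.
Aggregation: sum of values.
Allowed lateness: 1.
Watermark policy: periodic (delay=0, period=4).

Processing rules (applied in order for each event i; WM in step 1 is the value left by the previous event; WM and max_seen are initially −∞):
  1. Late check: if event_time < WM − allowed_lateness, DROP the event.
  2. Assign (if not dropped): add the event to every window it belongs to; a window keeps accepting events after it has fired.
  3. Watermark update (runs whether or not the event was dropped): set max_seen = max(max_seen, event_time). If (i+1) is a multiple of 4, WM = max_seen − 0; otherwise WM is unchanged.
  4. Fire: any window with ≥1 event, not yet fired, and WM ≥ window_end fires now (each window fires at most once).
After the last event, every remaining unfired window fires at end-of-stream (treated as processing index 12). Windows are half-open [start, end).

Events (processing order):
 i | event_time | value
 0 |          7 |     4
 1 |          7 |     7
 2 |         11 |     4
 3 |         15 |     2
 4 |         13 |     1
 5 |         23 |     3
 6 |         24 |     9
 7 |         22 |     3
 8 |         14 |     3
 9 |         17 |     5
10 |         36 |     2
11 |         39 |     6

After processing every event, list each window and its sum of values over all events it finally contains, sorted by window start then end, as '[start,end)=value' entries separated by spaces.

[0,10)=11 [10,20)=6 [20,30)=15 [30,40)=8

i=0 t=7 v=4: → [0,10); WM=−∞
i=1 t=7 v=7: → [0,10); WM=−∞
i=2 t=11 v=4: → [10,20); WM=−∞
i=3 t=15 v=2: → [10,20); WM=15; [0,10) fires=11
i=4 t=13 v=1: DROP (t<15-1); WM=15
i=5 t=23 v=3: → [20,30); WM=15
i=6 t=24 v=9: → [20,30); WM=15
i=7 t=22 v=3: → [20,30); WM=24; [10,20) fires=6
i=8 t=14 v=3: DROP (t<24-1); WM=24
i=9 t=17 v=5: DROP (t<24-1); WM=24
i=10 t=36 v=2: → [30,40); WM=24
i=11 t=39 v=6: → [30,40); WM=39; [20,30) fires=15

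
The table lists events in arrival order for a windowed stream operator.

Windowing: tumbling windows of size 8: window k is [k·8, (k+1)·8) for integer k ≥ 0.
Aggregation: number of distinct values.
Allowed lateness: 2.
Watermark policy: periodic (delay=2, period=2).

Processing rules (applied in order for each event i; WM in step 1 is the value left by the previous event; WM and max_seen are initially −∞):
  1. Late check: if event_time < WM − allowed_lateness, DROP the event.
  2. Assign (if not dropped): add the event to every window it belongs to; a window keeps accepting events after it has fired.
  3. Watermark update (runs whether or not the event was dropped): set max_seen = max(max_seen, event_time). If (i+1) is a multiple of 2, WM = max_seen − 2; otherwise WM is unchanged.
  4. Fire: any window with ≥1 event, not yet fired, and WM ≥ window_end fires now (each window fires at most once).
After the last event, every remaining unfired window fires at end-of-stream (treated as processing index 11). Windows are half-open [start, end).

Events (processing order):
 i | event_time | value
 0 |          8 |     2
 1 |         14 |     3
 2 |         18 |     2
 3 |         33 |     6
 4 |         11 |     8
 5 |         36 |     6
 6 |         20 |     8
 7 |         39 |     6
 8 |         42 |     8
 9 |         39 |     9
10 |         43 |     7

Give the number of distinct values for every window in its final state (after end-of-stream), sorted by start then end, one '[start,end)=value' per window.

i=0 t=8 v=2: → [8,16); WM=−∞
i=1 t=14 v=3: → [8,16); WM=12
i=2 t=18 v=2: → [16,24); WM=12
i=3 t=33 v=6: → [32,40); WM=31; [8,16) fires=2 [16,24) fires=1
i=4 t=11 v=8: DROP (t<31-2); WM=31
i=5 t=36 v=6: → [32,40); WM=34
i=6 t=20 v=8: DROP (t<34-2); WM=34
i=7 t=39 v=6: → [32,40); WM=37
i=8 t=42 v=8: → [40,48); WM=37
i=9 t=39 v=9: → [32,40); WM=40; [32,40) fires=2
i=10 t=43 v=7: → [40,48); WM=40

[8,16)=2 [16,24)=1 [32,40)=2 [40,48)=2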